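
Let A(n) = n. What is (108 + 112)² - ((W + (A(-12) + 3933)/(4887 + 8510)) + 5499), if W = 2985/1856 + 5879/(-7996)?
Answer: 2132327646618621/49704799168 ≈ 42900.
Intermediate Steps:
W = 3239159/3710144 (W = 2985*(1/1856) + 5879*(-1/7996) = 2985/1856 - 5879/7996 = 3239159/3710144 ≈ 0.87305)
(108 + 112)² - ((W + (A(-12) + 3933)/(4887 + 8510)) + 5499) = (108 + 112)² - ((3239159/3710144 + (-12 + 3933)/(4887 + 8510)) + 5499) = 220² - ((3239159/3710144 + 3921/13397) + 5499) = 48400 - ((3239159/3710144 + 3921*(1/13397)) + 5499) = 48400 - ((3239159/3710144 + 3921/13397) + 5499) = 48400 - (57942487747/49704799168 + 5499) = 48400 - 1*273384633112579/49704799168 = 48400 - 273384633112579/49704799168 = 2132327646618621/49704799168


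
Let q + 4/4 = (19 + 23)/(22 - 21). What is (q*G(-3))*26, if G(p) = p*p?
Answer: 9594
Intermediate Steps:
G(p) = p²
q = 41 (q = -1 + (19 + 23)/(22 - 21) = -1 + 42/1 = -1 + 42*1 = -1 + 42 = 41)
(q*G(-3))*26 = (41*(-3)²)*26 = (41*9)*26 = 369*26 = 9594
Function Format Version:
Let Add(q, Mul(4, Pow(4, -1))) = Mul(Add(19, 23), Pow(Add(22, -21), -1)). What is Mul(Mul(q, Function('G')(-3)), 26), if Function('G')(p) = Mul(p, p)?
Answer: 9594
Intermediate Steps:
Function('G')(p) = Pow(p, 2)
q = 41 (q = Add(-1, Mul(Add(19, 23), Pow(Add(22, -21), -1))) = Add(-1, Mul(42, Pow(1, -1))) = Add(-1, Mul(42, 1)) = Add(-1, 42) = 41)
Mul(Mul(q, Function('G')(-3)), 26) = Mul(Mul(41, Pow(-3, 2)), 26) = Mul(Mul(41, 9), 26) = Mul(369, 26) = 9594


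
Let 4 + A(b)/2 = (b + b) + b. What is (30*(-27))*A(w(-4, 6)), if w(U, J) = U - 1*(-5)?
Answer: 1620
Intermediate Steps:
w(U, J) = 5 + U (w(U, J) = U + 5 = 5 + U)
A(b) = -8 + 6*b (A(b) = -8 + 2*((b + b) + b) = -8 + 2*(2*b + b) = -8 + 2*(3*b) = -8 + 6*b)
(30*(-27))*A(w(-4, 6)) = (30*(-27))*(-8 + 6*(5 - 4)) = -810*(-8 + 6*1) = -810*(-8 + 6) = -810*(-2) = 1620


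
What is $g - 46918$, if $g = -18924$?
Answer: $-65842$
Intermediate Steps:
$g - 46918 = -18924 - 46918 = -65842$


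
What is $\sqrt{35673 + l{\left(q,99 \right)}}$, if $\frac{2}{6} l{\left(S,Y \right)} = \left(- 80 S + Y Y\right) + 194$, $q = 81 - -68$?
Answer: $3 \sqrt{3322} \approx 172.91$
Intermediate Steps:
$q = 149$ ($q = 81 + 68 = 149$)
$l{\left(S,Y \right)} = 582 - 240 S + 3 Y^{2}$ ($l{\left(S,Y \right)} = 3 \left(\left(- 80 S + Y Y\right) + 194\right) = 3 \left(\left(- 80 S + Y^{2}\right) + 194\right) = 3 \left(\left(Y^{2} - 80 S\right) + 194\right) = 3 \left(194 + Y^{2} - 80 S\right) = 582 - 240 S + 3 Y^{2}$)
$\sqrt{35673 + l{\left(q,99 \right)}} = \sqrt{35673 + \left(582 - 35760 + 3 \cdot 99^{2}\right)} = \sqrt{35673 + \left(582 - 35760 + 3 \cdot 9801\right)} = \sqrt{35673 + \left(582 - 35760 + 29403\right)} = \sqrt{35673 - 5775} = \sqrt{29898} = 3 \sqrt{3322}$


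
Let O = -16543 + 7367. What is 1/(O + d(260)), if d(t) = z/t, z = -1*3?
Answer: -260/2385763 ≈ -0.00010898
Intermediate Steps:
z = -3
d(t) = -3/t
O = -9176
1/(O + d(260)) = 1/(-9176 - 3/260) = 1/(-2385763/260) = -260/2385763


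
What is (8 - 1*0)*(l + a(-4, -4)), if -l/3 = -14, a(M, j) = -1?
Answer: 328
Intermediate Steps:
l = 42 (l = -3*(-14) = 42)
(8 - 1*0)*(l + a(-4, -4)) = (8 - 1*0)*(42 - 1) = (8 + 0)*41 = 8*41 = 328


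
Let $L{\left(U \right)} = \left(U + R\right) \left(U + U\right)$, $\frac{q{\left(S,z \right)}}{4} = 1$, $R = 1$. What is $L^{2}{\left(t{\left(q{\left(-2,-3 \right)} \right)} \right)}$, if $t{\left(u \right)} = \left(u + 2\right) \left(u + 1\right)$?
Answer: $3459600$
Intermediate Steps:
$q{\left(S,z \right)} = 4$ ($q{\left(S,z \right)} = 4 \cdot 1 = 4$)
$t{\left(u \right)} = \left(1 + u\right) \left(2 + u\right)$ ($t{\left(u \right)} = \left(2 + u\right) \left(1 + u\right) = \left(1 + u\right) \left(2 + u\right)$)
$L{\left(U \right)} = 2 U \left(1 + U\right)$ ($L{\left(U \right)} = \left(U + 1\right) \left(U + U\right) = \left(1 + U\right) 2 U = 2 U \left(1 + U\right)$)
$L^{2}{\left(t{\left(q{\left(-2,-3 \right)} \right)} \right)} = \left(2 \left(2 + 4^{2} + 3 \cdot 4\right) \left(1 + \left(2 + 4^{2} + 3 \cdot 4\right)\right)\right)^{2} = \left(2 \left(2 + 16 + 12\right) \left(1 + \left(2 + 16 + 12\right)\right)\right)^{2} = \left(2 \cdot 30 \left(1 + 30\right)\right)^{2} = \left(2 \cdot 30 \cdot 31\right)^{2} = 1860^{2} = 3459600$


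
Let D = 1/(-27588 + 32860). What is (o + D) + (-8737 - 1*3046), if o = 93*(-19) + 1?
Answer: -71430327/5272 ≈ -13549.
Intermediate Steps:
D = 1/5272 ≈ 0.00018968
o = -1766 (o = -1767 + 1 = -1766)
(o + D) + (-8737 - 1*3046) = (-1766 + 1/5272) + (-8737 - 1*3046) = -9310351/5272 + (-8737 - 3046) = -9310351/5272 - 11783 = -71430327/5272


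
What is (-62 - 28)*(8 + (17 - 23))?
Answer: -180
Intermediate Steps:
(-62 - 28)*(8 + (17 - 23)) = -90*(8 - 6) = -90*2 = -180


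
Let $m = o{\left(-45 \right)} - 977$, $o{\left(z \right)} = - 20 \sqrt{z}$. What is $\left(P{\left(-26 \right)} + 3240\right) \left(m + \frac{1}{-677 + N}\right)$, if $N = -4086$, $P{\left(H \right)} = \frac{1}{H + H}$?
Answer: $- \frac{196002234877}{61919} - \frac{2527185 i \sqrt{5}}{13} \approx -3.1655 \cdot 10^{6} - 4.3469 \cdot 10^{5} i$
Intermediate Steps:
$P{\left(H \right)} = \frac{1}{2 H}$
$m = -977 - 60 i \sqrt{5}$ ($m = - 20 \sqrt{-45} - 977 = - 20 \cdot 3 i \sqrt{5} - 977 = - 60 i \sqrt{5} - 977 = -977 - 60 i \sqrt{5} \approx -977.0 - 134.16 i$)
$\left(P{\left(-26 \right)} + 3240\right) \left(m + \frac{1}{-677 + N}\right) = \left(\frac{1}{2 \left(-26\right)} + 3240\right) \left(\left(-977 - 60 i \sqrt{5}\right) + \frac{1}{-677 - 4086}\right) = \left(\frac{1}{2} \left(- \frac{1}{26}\right) + 3240\right) \left(\left(-977 - 60 i \sqrt{5}\right) + \frac{1}{-4763}\right) = \left(- \frac{1}{52} + 3240\right) \left(\left(-977 - 60 i \sqrt{5}\right) - \frac{1}{4763}\right) = \frac{168479 \left(- \frac{4653452}{4763} - 60 i \sqrt{5}\right)}{52} = - \frac{196002234877}{61919} - \frac{2527185 i \sqrt{5}}{13}$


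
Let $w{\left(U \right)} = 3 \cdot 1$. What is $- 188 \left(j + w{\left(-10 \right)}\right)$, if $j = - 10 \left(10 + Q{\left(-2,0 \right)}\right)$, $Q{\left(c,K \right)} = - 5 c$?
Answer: $37036$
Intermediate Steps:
$j = -200$ ($j = - 10 \left(10 - -10\right) = - 10 \left(10 + 10\right) = \left(-10\right) 20 = -200$)
$w{\left(U \right)} = 3$
$- 188 \left(j + w{\left(-10 \right)}\right) = - 188 \left(-200 + 3\right) = \left(-188\right) \left(-197\right) = 37036$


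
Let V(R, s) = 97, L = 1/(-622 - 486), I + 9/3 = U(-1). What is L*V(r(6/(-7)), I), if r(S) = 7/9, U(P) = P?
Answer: -97/1108 ≈ -0.087545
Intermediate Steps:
r(S) = 7/9 (r(S) = 7*(⅑) = 7/9)
I = -4 (I = -3 - 1 = -4)
L = -1/1108 (L = 1/(-1108) = -1/1108 ≈ -0.00090253)
L*V(r(6/(-7)), I) = -1/1108*97 = -97/1108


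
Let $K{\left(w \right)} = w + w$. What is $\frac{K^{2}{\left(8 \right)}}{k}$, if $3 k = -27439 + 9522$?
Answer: $- \frac{768}{17917} \approx -0.042864$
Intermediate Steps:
$K{\left(w \right)} = 2 w$
$k = - \frac{17917}{3}$ ($k = \frac{-27439 + 9522}{3} = \frac{1}{3} \left(-17917\right) = - \frac{17917}{3} \approx -5972.3$)
$\frac{K^{2}{\left(8 \right)}}{k} = \frac{\left(2 \cdot 8\right)^{2}}{- \frac{17917}{3}} = 16^{2} \left(- \frac{3}{17917}\right) = 256 \left(- \frac{3}{17917}\right) = - \frac{768}{17917}$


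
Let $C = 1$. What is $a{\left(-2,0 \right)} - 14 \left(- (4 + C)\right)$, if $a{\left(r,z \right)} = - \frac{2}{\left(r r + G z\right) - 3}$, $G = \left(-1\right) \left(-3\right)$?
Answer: $68$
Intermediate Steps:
$G = 3$
$a{\left(r,z \right)} = - \frac{2}{-3 + r^{2} + 3 z}$ ($a{\left(r,z \right)} = - \frac{2}{\left(r r + 3 z\right) - 3} = - \frac{2}{\left(r^{2} + 3 z\right) - 3} = - \frac{2}{-3 + r^{2} + 3 z}$)
$a{\left(-2,0 \right)} - 14 \left(- (4 + C)\right) = - \frac{2}{-3 + \left(-2\right)^{2} + 3 \cdot 0} - 14 \left(- (4 + 1)\right) = - \frac{2}{-3 + 4 + 0} - 14 \left(\left(-1\right) 5\right) = - \frac{2}{1} - -70 = \left(-2\right) 1 + 70 = -2 + 70 = 68$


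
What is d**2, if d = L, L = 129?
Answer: 16641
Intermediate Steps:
d = 129
d**2 = 129**2 = 16641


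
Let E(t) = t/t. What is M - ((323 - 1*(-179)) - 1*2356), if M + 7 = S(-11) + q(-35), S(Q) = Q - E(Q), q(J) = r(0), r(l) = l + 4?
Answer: 1839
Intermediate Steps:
r(l) = 4 + l
q(J) = 4 (q(J) = 4 + 0 = 4)
E(t) = 1
S(Q) = -1 + Q (S(Q) = Q - 1*1 = Q - 1 = -1 + Q)
M = -15 (M = -7 + ((-1 - 11) + 4) = -7 + (-12 + 4) = -7 - 8 = -15)
M - ((323 - 1*(-179)) - 1*2356) = -15 - ((323 - 1*(-179)) - 1*2356) = -15 - ((323 + 179) - 2356) = -15 - (502 - 2356) = -15 - 1*(-1854) = -15 + 1854 = 1839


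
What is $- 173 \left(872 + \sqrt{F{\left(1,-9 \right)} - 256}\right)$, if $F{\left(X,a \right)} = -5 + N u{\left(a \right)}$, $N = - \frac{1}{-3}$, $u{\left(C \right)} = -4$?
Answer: $-150856 - \frac{173 i \sqrt{2361}}{3} \approx -1.5086 \cdot 10^{5} - 2802.0 i$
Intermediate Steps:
$N = \frac{1}{3}$ ($N = \left(-1\right) \left(- \frac{1}{3}\right) = \frac{1}{3} \approx 0.33333$)
$F{\left(X,a \right)} = - \frac{19}{3}$ ($F{\left(X,a \right)} = -5 + \frac{1}{3} \left(-4\right) = -5 - \frac{4}{3} = - \frac{19}{3}$)
$- 173 \left(872 + \sqrt{F{\left(1,-9 \right)} - 256}\right) = - 173 \left(872 + \sqrt{- \frac{19}{3} - 256}\right) = - 173 \left(872 + \sqrt{- \frac{787}{3}}\right) = - 173 \left(872 + \frac{i \sqrt{2361}}{3}\right) = -150856 - \frac{173 i \sqrt{2361}}{3}$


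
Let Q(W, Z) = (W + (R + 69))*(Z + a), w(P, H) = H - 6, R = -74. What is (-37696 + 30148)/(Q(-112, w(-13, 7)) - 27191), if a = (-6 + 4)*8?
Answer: 1887/6359 ≈ 0.29674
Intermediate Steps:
w(P, H) = -6 + H
a = -16 (a = -2*8 = -16)
Q(W, Z) = (-16 + Z)*(-5 + W) (Q(W, Z) = (W + (-74 + 69))*(Z - 16) = (W - 5)*(-16 + Z) = (-5 + W)*(-16 + Z) = (-16 + Z)*(-5 + W))
(-37696 + 30148)/(Q(-112, w(-13, 7)) - 27191) = (-37696 + 30148)/((80 - 16*(-112) - 5*(-6 + 7) - 112*(-6 + 7)) - 27191) = -7548/((80 + 1792 - 5*1 - 112*1) - 27191) = -7548/((80 + 1792 - 5 - 112) - 27191) = -7548/(1755 - 27191) = -7548/(-25436) = -7548*(-1/25436) = 1887/6359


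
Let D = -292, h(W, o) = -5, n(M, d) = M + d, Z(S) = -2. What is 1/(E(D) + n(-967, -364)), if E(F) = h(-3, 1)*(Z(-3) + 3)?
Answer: -1/1336 ≈ -0.00074850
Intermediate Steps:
E(F) = -5 (E(F) = -5*(-2 + 3) = -5*1 = -5)
1/(E(D) + n(-967, -364)) = 1/(-5 + (-967 - 364)) = 1/(-5 - 1331) = 1/(-1336) = -1/1336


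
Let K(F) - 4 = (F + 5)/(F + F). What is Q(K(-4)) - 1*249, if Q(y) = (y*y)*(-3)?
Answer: -18819/64 ≈ -294.05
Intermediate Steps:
K(F) = 4 + (5 + F)/(2*F) (K(F) = 4 + (F + 5)/(F + F) = 4 + (5 + F)/((2*F)) = 4 + (5 + F)*(1/(2*F)) = 4 + (5 + F)/(2*F))
Q(y) = -3*y² (Q(y) = y²*(-3) = -3*y²)
Q(K(-4)) - 1*249 = -3*(5 + 9*(-4))²/64 - 1*249 = -3*(5 - 36)²/64 - 249 = -3*((½)*(-¼)*(-31))² - 249 = -3*(31/8)² - 249 = -3*961/64 - 249 = -2883/64 - 249 = -18819/64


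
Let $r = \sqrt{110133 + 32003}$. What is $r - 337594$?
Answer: $-337594 + 2 \sqrt{35534} \approx -3.3722 \cdot 10^{5}$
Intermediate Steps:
$r = 2 \sqrt{35534}$ ($r = \sqrt{142136} = 2 \sqrt{35534} \approx 377.01$)
$r - 337594 = 2 \sqrt{35534} - 337594 = -337594 + 2 \sqrt{35534}$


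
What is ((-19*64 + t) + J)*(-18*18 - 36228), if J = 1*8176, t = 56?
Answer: -256448832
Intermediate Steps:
J = 8176
((-19*64 + t) + J)*(-18*18 - 36228) = ((-19*64 + 56) + 8176)*(-18*18 - 36228) = ((-1216 + 56) + 8176)*(-324 - 36228) = (-1160 + 8176)*(-36552) = 7016*(-36552) = -256448832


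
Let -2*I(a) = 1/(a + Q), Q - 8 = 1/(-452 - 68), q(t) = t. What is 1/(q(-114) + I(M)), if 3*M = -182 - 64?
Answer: -38481/4386574 ≈ -0.0087724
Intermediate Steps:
M = -82 (M = (-182 - 64)/3 = (1/3)*(-246) = -82)
Q = 4159/520 (Q = 8 + 1/(-452 - 68) = 8 + 1/(-520) = 8 - 1/520 = 4159/520 ≈ 7.9981)
I(a) = -1/(2*(4159/520 + a)) (I(a) = -1/(2*(a + 4159/520)) = -1/(2*(4159/520 + a)))
1/(q(-114) + I(M)) = 1/(-114 - 260/(4159 + 520*(-82))) = 1/(-114 - 260/(4159 - 42640)) = 1/(-114 - 260/(-38481)) = 1/(-114 - 260*(-1/38481)) = 1/(-114 + 260/38481) = 1/(-4386574/38481) = -38481/4386574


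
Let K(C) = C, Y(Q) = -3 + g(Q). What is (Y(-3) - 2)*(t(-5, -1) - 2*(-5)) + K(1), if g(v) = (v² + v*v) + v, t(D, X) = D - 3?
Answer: 21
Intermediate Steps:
t(D, X) = -3 + D
g(v) = v + 2*v² (g(v) = (v² + v²) + v = 2*v² + v = v + 2*v²)
Y(Q) = -3 + Q*(1 + 2*Q)
(Y(-3) - 2)*(t(-5, -1) - 2*(-5)) + K(1) = ((-3 - 3*(1 + 2*(-3))) - 2)*((-3 - 5) - 2*(-5)) + 1 = ((-3 - 3*(1 - 6)) - 2)*(-8 + 10) + 1 = ((-3 - 3*(-5)) - 2)*2 + 1 = ((-3 + 15) - 2)*2 + 1 = (12 - 2)*2 + 1 = 10*2 + 1 = 20 + 1 = 21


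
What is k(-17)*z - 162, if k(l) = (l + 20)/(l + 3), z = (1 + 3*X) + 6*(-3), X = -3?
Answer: -1095/7 ≈ -156.43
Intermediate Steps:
z = -26 (z = (1 + 3*(-3)) + 6*(-3) = (1 - 9) - 18 = -8 - 18 = -26)
k(l) = (20 + l)/(3 + l)
k(-17)*z - 162 = ((20 - 17)/(3 - 17))*(-26) - 162 = (3/(-14))*(-26) - 162 = -1/14*3*(-26) - 162 = -3/14*(-26) - 162 = 39/7 - 162 = -1095/7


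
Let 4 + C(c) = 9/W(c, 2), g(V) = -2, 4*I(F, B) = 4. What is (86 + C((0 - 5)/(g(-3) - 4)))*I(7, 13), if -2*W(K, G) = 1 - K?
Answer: -26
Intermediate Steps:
I(F, B) = 1 (I(F, B) = (¼)*4 = 1)
W(K, G) = -½ + K/2 (W(K, G) = -(1 - K)/2 = -½ + K/2)
C(c) = -4 + 9/(-½ + c/2)
(86 + C((0 - 5)/(g(-3) - 4)))*I(7, 13) = (86 + 2*(11 - 2*(0 - 5)/(-2 - 4))/(-1 + (0 - 5)/(-2 - 4)))*1 = (86 + 2*(11 - (-10)/(-6))/(-1 - 5/(-6)))*1 = (86 + 2*(11 - (-10)*(-1)/6)/(-1 - 5*(-⅙)))*1 = (86 + 2*(11 - 2*⅚)/(-1 + ⅚))*1 = (86 + 2*(11 - 5/3)/(-⅙))*1 = (86 + 2*(-6)*(28/3))*1 = (86 - 112)*1 = -26*1 = -26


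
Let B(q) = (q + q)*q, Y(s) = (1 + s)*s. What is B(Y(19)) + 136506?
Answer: 425306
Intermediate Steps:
Y(s) = s*(1 + s)
B(q) = 2*q**2 (B(q) = (2*q)*q = 2*q**2)
B(Y(19)) + 136506 = 2*(19*(1 + 19))**2 + 136506 = 2*(19*20)**2 + 136506 = 2*380**2 + 136506 = 2*144400 + 136506 = 288800 + 136506 = 425306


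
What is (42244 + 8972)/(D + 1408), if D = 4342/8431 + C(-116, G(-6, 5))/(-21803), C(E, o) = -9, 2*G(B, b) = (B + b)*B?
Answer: 9414581099088/258914843449 ≈ 36.362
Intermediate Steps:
G(B, b) = B*(B + b)/2 (G(B, b) = ((B + b)*B)/2 = (B*(B + b))/2 = B*(B + b)/2)
D = 94744505/183821093 (D = 4342/8431 - 9/(-21803) = 4342*(1/8431) - 9*(-1/21803) = 4342/8431 + 9/21803 = 94744505/183821093 ≈ 0.51542)
(42244 + 8972)/(D + 1408) = (42244 + 8972)/(94744505/183821093 + 1408) = 51216/(258914843449/183821093) = 51216*(183821093/258914843449) = 9414581099088/258914843449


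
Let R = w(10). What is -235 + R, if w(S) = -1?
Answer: -236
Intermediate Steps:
R = -1
-235 + R = -235 - 1 = -236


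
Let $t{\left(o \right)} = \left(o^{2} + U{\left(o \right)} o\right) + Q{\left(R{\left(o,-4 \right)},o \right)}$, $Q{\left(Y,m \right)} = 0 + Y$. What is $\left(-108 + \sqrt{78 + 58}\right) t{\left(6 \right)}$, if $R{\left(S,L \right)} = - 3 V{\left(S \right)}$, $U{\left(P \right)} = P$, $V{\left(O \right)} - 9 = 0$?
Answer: $-4860 + 90 \sqrt{34} \approx -4335.2$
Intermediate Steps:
$V{\left(O \right)} = 9$ ($V{\left(O \right)} = 9 + 0 = 9$)
$R{\left(S,L \right)} = -27$ ($R{\left(S,L \right)} = \left(-3\right) 9 = -27$)
$Q{\left(Y,m \right)} = Y$
$t{\left(o \right)} = -27 + 2 o^{2}$ ($t{\left(o \right)} = \left(o^{2} + o o\right) - 27 = \left(o^{2} + o^{2}\right) - 27 = 2 o^{2} - 27 = -27 + 2 o^{2}$)
$\left(-108 + \sqrt{78 + 58}\right) t{\left(6 \right)} = \left(-108 + \sqrt{78 + 58}\right) \left(-27 + 2 \cdot 6^{2}\right) = \left(-108 + \sqrt{136}\right) \left(-27 + 2 \cdot 36\right) = \left(-108 + 2 \sqrt{34}\right) \left(-27 + 72\right) = \left(-108 + 2 \sqrt{34}\right) 45 = -4860 + 90 \sqrt{34}$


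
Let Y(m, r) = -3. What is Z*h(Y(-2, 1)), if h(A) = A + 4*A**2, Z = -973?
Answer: -32109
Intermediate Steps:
Z*h(Y(-2, 1)) = -(-2919)*(1 + 4*(-3)) = -(-2919)*(1 - 12) = -(-2919)*(-11) = -973*33 = -32109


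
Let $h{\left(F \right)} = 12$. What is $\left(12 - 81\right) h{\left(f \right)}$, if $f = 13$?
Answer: $-828$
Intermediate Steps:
$\left(12 - 81\right) h{\left(f \right)} = \left(12 - 81\right) 12 = \left(-69\right) 12 = -828$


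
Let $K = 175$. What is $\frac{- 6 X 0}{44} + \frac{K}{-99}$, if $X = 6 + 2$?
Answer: $- \frac{175}{99} \approx -1.7677$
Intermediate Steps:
$X = 8$
$\frac{- 6 X 0}{44} + \frac{K}{-99} = \frac{\left(-6\right) 8 \cdot 0}{44} + \frac{175}{-99} = \left(-48\right) 0 \cdot \frac{1}{44} + 175 \left(- \frac{1}{99}\right) = 0 \cdot \frac{1}{44} - \frac{175}{99} = 0 - \frac{175}{99} = - \frac{175}{99}$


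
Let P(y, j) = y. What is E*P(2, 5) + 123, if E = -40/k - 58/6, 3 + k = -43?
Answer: 7273/69 ≈ 105.41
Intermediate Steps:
k = -46 (k = -3 - 43 = -46)
E = -607/69 (E = -40/(-46) - 58/6 = -40*(-1/46) - 58*⅙ = 20/23 - 29/3 = -607/69 ≈ -8.7971)
E*P(2, 5) + 123 = -607/69*2 + 123 = -1214/69 + 123 = 7273/69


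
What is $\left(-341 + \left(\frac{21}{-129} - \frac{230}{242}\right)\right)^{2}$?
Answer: $\frac{3168453400225}{27071209} \approx 1.1704 \cdot 10^{5}$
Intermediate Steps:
$\left(-341 + \left(\frac{21}{-129} - \frac{230}{242}\right)\right)^{2} = \left(-341 + \left(21 \left(- \frac{1}{129}\right) - \frac{115}{121}\right)\right)^{2} = \left(-341 - \frac{5792}{5203}\right)^{2} = \left(- \frac{1780015}{5203}\right)^{2} = \frac{3168453400225}{27071209}$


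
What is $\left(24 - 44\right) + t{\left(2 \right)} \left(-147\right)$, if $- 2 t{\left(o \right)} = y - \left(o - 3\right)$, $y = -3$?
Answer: $-167$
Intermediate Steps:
$t{\left(o \right)} = \frac{o}{2}$ ($t{\left(o \right)} = - \frac{-3 - \left(o - 3\right)}{2} = - \frac{-3 - \left(-3 + o\right)}{2} = - \frac{\left(-1\right) o}{2} = \frac{o}{2}$)
$\left(24 - 44\right) + t{\left(2 \right)} \left(-147\right) = \left(24 - 44\right) + \frac{1}{2} \cdot 2 \left(-147\right) = -20 + 1 \left(-147\right) = -20 - 147 = -167$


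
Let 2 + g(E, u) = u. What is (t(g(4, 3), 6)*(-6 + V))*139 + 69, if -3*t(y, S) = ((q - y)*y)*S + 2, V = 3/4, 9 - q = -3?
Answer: 16610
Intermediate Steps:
q = 12 (q = 9 - 1*(-3) = 9 + 3 = 12)
g(E, u) = -2 + u
V = 3/4 (V = 3*(1/4) = 3/4 ≈ 0.75000)
t(y, S) = -2/3 - S*y*(12 - y)/3 (t(y, S) = -(((12 - y)*y)*S + 2)/3 = -((y*(12 - y))*S + 2)/3 = -(S*y*(12 - y) + 2)/3 = -(2 + S*y*(12 - y))/3 = -2/3 - S*y*(12 - y)/3)
(t(g(4, 3), 6)*(-6 + V))*139 + 69 = ((-2/3 - 4*6*(-2 + 3) + (1/3)*6*(-2 + 3)**2)*(-6 + 3/4))*139 + 69 = ((-2/3 - 4*6*1 + (1/3)*6*1**2)*(-21/4))*139 + 69 = ((-2/3 - 24 + (1/3)*6*1)*(-21/4))*139 + 69 = ((-2/3 - 24 + 2)*(-21/4))*139 + 69 = -68/3*(-21/4)*139 + 69 = 119*139 + 69 = 16541 + 69 = 16610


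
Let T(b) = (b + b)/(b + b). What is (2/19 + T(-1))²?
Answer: 441/361 ≈ 1.2216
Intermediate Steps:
T(b) = 1 (T(b) = (2*b)/((2*b)) = (2*b)*(1/(2*b)) = 1)
(2/19 + T(-1))² = (2/19 + 1)² = (21/19)² = 441/361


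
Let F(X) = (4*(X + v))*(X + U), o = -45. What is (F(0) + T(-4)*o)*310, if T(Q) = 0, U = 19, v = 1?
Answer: 23560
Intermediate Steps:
F(X) = (4 + 4*X)*(19 + X) (F(X) = (4*(X + 1))*(X + 19) = (4*(1 + X))*(19 + X) = (4 + 4*X)*(19 + X))
(F(0) + T(-4)*o)*310 = ((76 + 4*0² + 80*0) + 0*(-45))*310 = ((76 + 4*0 + 0) + 0)*310 = ((76 + 0 + 0) + 0)*310 = (76 + 0)*310 = 76*310 = 23560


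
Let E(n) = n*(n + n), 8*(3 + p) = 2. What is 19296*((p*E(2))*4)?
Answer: -1698048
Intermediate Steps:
p = -11/4 (p = -3 + (1/8)*2 = -3 + 1/4 = -11/4 ≈ -2.7500)
E(n) = 2*n**2 (E(n) = n*(2*n) = 2*n**2)
19296*((p*E(2))*4) = 19296*(-11*2**2/2*4) = 19296*(-11*4/2*4) = 19296*(-11/4*8*4) = 19296*(-22*4) = 19296*(-88) = -1698048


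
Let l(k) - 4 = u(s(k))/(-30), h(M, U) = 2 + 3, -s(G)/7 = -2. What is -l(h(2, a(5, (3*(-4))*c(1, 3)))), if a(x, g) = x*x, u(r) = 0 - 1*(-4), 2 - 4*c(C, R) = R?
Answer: -58/15 ≈ -3.8667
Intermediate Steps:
c(C, R) = 1/2 - R/4
s(G) = 14 (s(G) = -7*(-2) = 14)
u(r) = 4 (u(r) = 0 + 4 = 4)
a(x, g) = x**2
h(M, U) = 5
l(k) = 58/15 (l(k) = 4 + 4/(-30) = 4 + 4*(-1/30) = 4 - 2/15 = 58/15)
-l(h(2, a(5, (3*(-4))*c(1, 3)))) = -1*58/15 = -58/15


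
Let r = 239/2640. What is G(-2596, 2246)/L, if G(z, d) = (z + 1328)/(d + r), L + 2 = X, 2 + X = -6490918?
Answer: 1673760/19244541937019 ≈ 8.6973e-8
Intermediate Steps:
X = -6490920 (X = -2 - 6490918 = -6490920)
r = 239/2640 (r = 239*(1/2640) = 239/2640 ≈ 0.090530)
L = -6490922 (L = -2 - 6490920 = -6490922)
G(z, d) = (1328 + z)/(239/2640 + d) (G(z, d) = (z + 1328)/(d + 239/2640) = (1328 + z)/(239/2640 + d))
G(-2596, 2246)/L = (2640*(1328 - 2596)/(239 + 2640*2246))/(-6490922) = (2640*(-1268)/(239 + 5929440))*(-1/6490922) = (2640*(-1268)/5929679)*(-1/6490922) = (2640*(1/5929679)*(-1268))*(-1/6490922) = -3347520/5929679*(-1/6490922) = 1673760/19244541937019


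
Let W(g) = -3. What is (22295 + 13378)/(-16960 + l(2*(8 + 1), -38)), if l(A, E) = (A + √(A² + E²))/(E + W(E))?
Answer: -169509165859/80591760186 + 487531*√442/80591760186 ≈ -2.1032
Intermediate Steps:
l(A, E) = (A + √(A² + E²))/(-3 + E) (l(A, E) = (A + √(A² + E²))/(E - 3) = (A + √(A² + E²))/(-3 + E))
(22295 + 13378)/(-16960 + l(2*(8 + 1), -38)) = (22295 + 13378)/(-16960 + (2*(8 + 1) + √((2*(8 + 1))² + (-38)²))/(-3 - 38)) = 35673/(-16960 + (2*9 + √((2*9)² + 1444))/(-41)) = 35673/(-16960 - (18 + √(18² + 1444))/41) = 35673/(-16960 - (18 + √(324 + 1444))/41) = 35673/(-16960 - (18 + √1768)/41) = 35673/(-16960 - (18 + 2*√442)/41) = 35673/(-16960 + (-18/41 - 2*√442/41)) = 35673/(-695378/41 - 2*√442/41)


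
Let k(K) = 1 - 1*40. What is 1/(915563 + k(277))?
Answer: 1/915524 ≈ 1.0923e-6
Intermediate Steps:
k(K) = -39 (k(K) = 1 - 40 = -39)
1/(915563 + k(277)) = 1/(915563 - 39) = 1/915524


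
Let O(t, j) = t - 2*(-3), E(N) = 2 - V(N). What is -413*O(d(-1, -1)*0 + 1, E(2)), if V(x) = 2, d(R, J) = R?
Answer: -2891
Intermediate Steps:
E(N) = 0 (E(N) = 2 - 1*2 = 2 - 2 = 0)
O(t, j) = 6 + t (O(t, j) = t - 1*(-6) = t + 6 = 6 + t)
-413*O(d(-1, -1)*0 + 1, E(2)) = -413*(6 + (-1*0 + 1)) = -413*(6 + (0 + 1)) = -413*(6 + 1) = -413*7 = -2891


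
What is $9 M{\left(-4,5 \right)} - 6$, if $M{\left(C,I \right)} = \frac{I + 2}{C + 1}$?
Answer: $-27$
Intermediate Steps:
$M{\left(C,I \right)} = \frac{2 + I}{1 + C}$
$9 M{\left(-4,5 \right)} - 6 = 9 \frac{2 + 5}{1 - 4} - 6 = 9 \frac{1}{-3} \cdot 7 - 6 = 9 \left(\left(- \frac{1}{3}\right) 7\right) - 6 = 9 \left(- \frac{7}{3}\right) - 6 = -21 - 6 = -27$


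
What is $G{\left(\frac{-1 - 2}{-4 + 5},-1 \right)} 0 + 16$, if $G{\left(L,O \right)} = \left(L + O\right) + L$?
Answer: $16$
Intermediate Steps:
$G{\left(L,O \right)} = O + 2 L$
$G{\left(\frac{-1 - 2}{-4 + 5},-1 \right)} 0 + 16 = \left(-1 + 2 \frac{-1 - 2}{-4 + 5}\right) 0 + 16 = \left(-1 + 2 \left(- \frac{3}{1}\right)\right) 0 + 16 = \left(-1 + 2 \left(\left(-3\right) 1\right)\right) 0 + 16 = \left(-1 + 2 \left(-3\right)\right) 0 + 16 = \left(-1 - 6\right) 0 + 16 = \left(-7\right) 0 + 16 = 0 + 16 = 16$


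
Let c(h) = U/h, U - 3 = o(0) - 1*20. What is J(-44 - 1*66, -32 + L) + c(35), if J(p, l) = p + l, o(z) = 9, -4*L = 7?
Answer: -20157/140 ≈ -143.98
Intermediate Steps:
L = -7/4 (L = -1/4*7 = -7/4 ≈ -1.7500)
U = -8 (U = 3 + (9 - 1*20) = 3 + (9 - 20) = 3 - 11 = -8)
c(h) = -8/h
J(p, l) = l + p
J(-44 - 1*66, -32 + L) + c(35) = ((-32 - 7/4) + (-44 - 1*66)) - 8/35 = (-135/4 + (-44 - 66)) - 8*1/35 = (-135/4 - 110) - 8/35 = -575/4 - 8/35 = -20157/140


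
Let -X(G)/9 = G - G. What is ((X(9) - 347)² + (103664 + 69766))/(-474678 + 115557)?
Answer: -41977/51303 ≈ -0.81822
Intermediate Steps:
X(G) = 0 (X(G) = -9*(G - G) = -9*0 = 0)
((X(9) - 347)² + (103664 + 69766))/(-474678 + 115557) = ((0 - 347)² + (103664 + 69766))/(-474678 + 115557) = ((-347)² + 173430)/(-359121) = (120409 + 173430)*(-1/359121) = 293839*(-1/359121) = -41977/51303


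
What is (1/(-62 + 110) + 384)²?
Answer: 339775489/2304 ≈ 1.4747e+5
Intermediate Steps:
(1/(-62 + 110) + 384)² = (1/48 + 384)² = (18433/48)² = 339775489/2304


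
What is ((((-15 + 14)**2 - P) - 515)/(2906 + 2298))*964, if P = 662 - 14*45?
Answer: -131586/1301 ≈ -101.14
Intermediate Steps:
P = 32 (P = 662 - 630 = 32)
((((-15 + 14)**2 - P) - 515)/(2906 + 2298))*964 = ((((-15 + 14)**2 - 1*32) - 515)/(2906 + 2298))*964 = ((((-1)**2 - 32) - 515)/5204)*964 = (((1 - 32) - 515)*(1/5204))*964 = ((-31 - 515)*(1/5204))*964 = -546*1/5204*964 = -273/2602*964 = -131586/1301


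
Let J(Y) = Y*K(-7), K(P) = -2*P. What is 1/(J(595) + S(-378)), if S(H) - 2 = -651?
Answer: 1/7681 ≈ 0.00013019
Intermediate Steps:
S(H) = -649 (S(H) = 2 - 651 = -649)
J(Y) = 14*Y (J(Y) = Y*(-2*(-7)) = Y*14 = 14*Y)
1/(J(595) + S(-378)) = 1/(14*595 - 649) = 1/(8330 - 649) = 1/7681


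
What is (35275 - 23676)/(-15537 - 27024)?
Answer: -11599/42561 ≈ -0.27253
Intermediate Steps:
(35275 - 23676)/(-15537 - 27024) = 11599/(-42561) = 11599*(-1/42561) = -11599/42561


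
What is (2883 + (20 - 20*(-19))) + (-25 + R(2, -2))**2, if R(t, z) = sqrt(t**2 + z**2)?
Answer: 3916 - 100*sqrt(2) ≈ 3774.6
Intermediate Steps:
(2883 + (20 - 20*(-19))) + (-25 + R(2, -2))**2 = (2883 + (20 - 20*(-19))) + (-25 + sqrt(2**2 + (-2)**2))**2 = (2883 + (20 + 380)) + (-25 + sqrt(4 + 4))**2 = (2883 + 400) + (-25 + sqrt(8))**2 = 3283 + (-25 + 2*sqrt(2))**2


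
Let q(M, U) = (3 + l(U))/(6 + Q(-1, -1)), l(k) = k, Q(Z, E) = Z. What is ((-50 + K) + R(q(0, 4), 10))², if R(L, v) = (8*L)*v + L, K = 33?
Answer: 232324/25 ≈ 9293.0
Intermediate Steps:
q(M, U) = ⅗ + U/5 (q(M, U) = (3 + U)/(6 - 1) = (3 + U)/5 = (3 + U)*(⅕) = ⅗ + U/5)
R(L, v) = L + 8*L*v (R(L, v) = 8*L*v + L = L + 8*L*v)
((-50 + K) + R(q(0, 4), 10))² = ((-50 + 33) + (⅗ + (⅕)*4)*(1 + 8*10))² = (-17 + (⅗ + ⅘)*(1 + 80))² = (-17 + (7/5)*81)² = (-17 + 567/5)² = (482/5)² = 232324/25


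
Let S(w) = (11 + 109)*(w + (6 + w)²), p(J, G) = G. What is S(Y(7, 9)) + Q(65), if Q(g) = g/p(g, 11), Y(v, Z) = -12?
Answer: 31745/11 ≈ 2885.9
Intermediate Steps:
Q(g) = g/11
S(w) = 120*w + 120*(6 + w)² (S(w) = 120*(w + (6 + w)²) = 120*w + 120*(6 + w)²)
S(Y(7, 9)) + Q(65) = (120*(-12) + 120*(6 - 12)²) + (1/11)*65 = (-1440 + 120*(-6)²) + 65/11 = (-1440 + 120*36) + 65/11 = (-1440 + 4320) + 65/11 = 2880 + 65/11 = 31745/11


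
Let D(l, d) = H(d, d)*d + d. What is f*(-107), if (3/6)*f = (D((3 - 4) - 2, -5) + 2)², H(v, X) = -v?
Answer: -167776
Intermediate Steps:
D(l, d) = d - d² (D(l, d) = (-d)*d + d = -d² + d = d - d²)
f = 1568 (f = 2*(-5*(1 - 1*(-5)) + 2)² = 2*(-5*(1 + 5) + 2)² = 2*(-5*6 + 2)² = 2*(-30 + 2)² = 2*(-28)² = 2*784 = 1568)
f*(-107) = 1568*(-107) = -167776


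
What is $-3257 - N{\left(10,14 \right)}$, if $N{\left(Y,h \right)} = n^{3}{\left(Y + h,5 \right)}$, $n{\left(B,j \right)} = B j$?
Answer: $-1731257$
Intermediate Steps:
$N{\left(Y,h \right)} = \left(5 Y + 5 h\right)^{3}$ ($N{\left(Y,h \right)} = \left(\left(Y + h\right) 5\right)^{3} = \left(5 Y + 5 h\right)^{3}$)
$-3257 - N{\left(10,14 \right)} = -3257 - 125 \left(10 + 14\right)^{3} = -3257 - 125 \cdot 24^{3} = -3257 - 125 \cdot 13824 = -3257 - 1728000 = -1731257$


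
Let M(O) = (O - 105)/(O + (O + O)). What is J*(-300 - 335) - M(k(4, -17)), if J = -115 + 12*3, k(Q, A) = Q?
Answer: 602081/12 ≈ 50173.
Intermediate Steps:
M(O) = (-105 + O)/(3*O) (M(O) = (-105 + O)/(O + 2*O) = (-105 + O)/((3*O)) = (-105 + O)*(1/(3*O)) = (-105 + O)/(3*O))
J = -79 (J = -115 + 36 = -79)
J*(-300 - 335) - M(k(4, -17)) = -79*(-300 - 335) - (-105 + 4)/(3*4) = -79*(-635) - (-101)/(3*4) = 50165 - 1*(-101/12) = 50165 + 101/12 = 602081/12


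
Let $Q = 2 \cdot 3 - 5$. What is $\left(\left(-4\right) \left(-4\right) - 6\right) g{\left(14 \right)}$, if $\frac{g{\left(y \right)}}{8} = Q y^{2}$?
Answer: $15680$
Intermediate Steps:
$Q = 1$ ($Q = 6 - 5 = 1$)
$g{\left(y \right)} = 8 y^{2}$ ($g{\left(y \right)} = 8 \cdot 1 y^{2} = 8 y^{2}$)
$\left(\left(-4\right) \left(-4\right) - 6\right) g{\left(14 \right)} = \left(\left(-4\right) \left(-4\right) - 6\right) 8 \cdot 14^{2} = \left(16 - 6\right) 8 \cdot 196 = 10 \cdot 1568 = 15680$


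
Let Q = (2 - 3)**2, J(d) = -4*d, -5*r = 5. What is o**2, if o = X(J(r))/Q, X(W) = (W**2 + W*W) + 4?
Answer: 1296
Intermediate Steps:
r = -1 (r = -1/5*5 = -1)
Q = 1 (Q = (-1)**2 = 1)
X(W) = 4 + 2*W**2 (X(W) = (W**2 + W**2) + 4 = 2*W**2 + 4 = 4 + 2*W**2)
o = 36 (o = (4 + 2*(-4*(-1))**2)/1 = (4 + 2*4**2)*1 = (4 + 2*16)*1 = (4 + 32)*1 = 36*1 = 36)
o**2 = 36**2 = 1296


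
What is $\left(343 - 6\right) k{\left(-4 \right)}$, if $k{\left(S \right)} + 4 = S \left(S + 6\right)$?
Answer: $-4044$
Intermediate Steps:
$k{\left(S \right)} = -4 + S \left(6 + S\right)$ ($k{\left(S \right)} = -4 + S \left(S + 6\right) = -4 + S \left(6 + S\right)$)
$\left(343 - 6\right) k{\left(-4 \right)} = \left(343 - 6\right) \left(-4 + \left(-4\right)^{2} + 6 \left(-4\right)\right) = 337 \left(-4 + 16 - 24\right) = 337 \left(-12\right) = -4044$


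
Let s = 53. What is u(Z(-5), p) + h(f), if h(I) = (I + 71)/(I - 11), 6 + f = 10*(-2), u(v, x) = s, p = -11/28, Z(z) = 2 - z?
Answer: 1916/37 ≈ 51.784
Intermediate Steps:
p = -11/28 (p = -11*1/28 = -11/28 ≈ -0.39286)
u(v, x) = 53
f = -26 (f = -6 + 10*(-2) = -6 - 20 = -26)
h(I) = (71 + I)/(-11 + I)
u(Z(-5), p) + h(f) = 53 + (71 - 26)/(-11 - 26) = 53 + 45/(-37) = 53 - 1/37*45 = 53 - 45/37 = 1916/37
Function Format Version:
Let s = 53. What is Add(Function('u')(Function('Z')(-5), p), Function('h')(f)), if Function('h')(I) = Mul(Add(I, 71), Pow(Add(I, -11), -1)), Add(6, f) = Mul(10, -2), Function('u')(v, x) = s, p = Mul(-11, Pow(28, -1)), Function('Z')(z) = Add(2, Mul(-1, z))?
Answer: Rational(1916, 37) ≈ 51.784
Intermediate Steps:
p = Rational(-11, 28) (p = Mul(-11, Rational(1, 28)) = Rational(-11, 28) ≈ -0.39286)
Function('u')(v, x) = 53
f = -26 (f = Add(-6, Mul(10, -2)) = Add(-6, -20) = -26)
Function('h')(I) = Mul(Pow(Add(-11, I), -1), Add(71, I)) (Function('h')(I) = Mul(Add(71, I), Pow(Add(-11, I), -1)) = Mul(Pow(Add(-11, I), -1), Add(71, I)))
Add(Function('u')(Function('Z')(-5), p), Function('h')(f)) = Add(53, Mul(Pow(Add(-11, -26), -1), Add(71, -26))) = Add(53, Mul(Pow(-37, -1), 45)) = Add(53, Mul(Rational(-1, 37), 45)) = Add(53, Rational(-45, 37)) = Rational(1916, 37)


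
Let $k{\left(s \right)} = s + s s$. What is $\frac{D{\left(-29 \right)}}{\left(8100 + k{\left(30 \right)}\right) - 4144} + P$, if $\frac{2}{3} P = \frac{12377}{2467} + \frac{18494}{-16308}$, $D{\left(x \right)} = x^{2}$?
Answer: $\frac{196461181433}{32762125116} \approx 5.9966$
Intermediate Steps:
$k{\left(s \right)} = s + s^{2}$
$P = \frac{78109709}{13410612}$ ($P = \frac{3 \left(\frac{12377}{2467} + \frac{18494}{-16308}\right)}{2} = \frac{3 \left(12377 \cdot \frac{1}{2467} + 18494 \left(- \frac{1}{16308}\right)\right)}{2} = \frac{3 \left(\frac{12377}{2467} - \frac{9247}{8154}\right)}{2} = \frac{3}{2} \cdot \frac{78109709}{20115918} = \frac{78109709}{13410612} \approx 5.8245$)
$\frac{D{\left(-29 \right)}}{\left(8100 + k{\left(30 \right)}\right) - 4144} + P = \frac{\left(-29\right)^{2}}{\left(8100 + 30 \left(1 + 30\right)\right) - 4144} + \frac{78109709}{13410612} = \frac{841}{\left(8100 + 30 \cdot 31\right) - 4144} + \frac{78109709}{13410612} = \frac{841}{\left(8100 + 930\right) - 4144} + \frac{78109709}{13410612} = \frac{841}{9030 - 4144} + \frac{78109709}{13410612} = \frac{841}{4886} + \frac{78109709}{13410612} = \frac{196461181433}{32762125116}$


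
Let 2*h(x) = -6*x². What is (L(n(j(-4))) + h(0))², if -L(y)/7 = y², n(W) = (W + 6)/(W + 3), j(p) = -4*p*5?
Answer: 2680339984/47458321 ≈ 56.478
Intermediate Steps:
j(p) = -20*p
n(W) = (6 + W)/(3 + W)
L(y) = -7*y²
h(x) = -3*x² (h(x) = (-6*x²)/2 = -3*x²)
(L(n(j(-4))) + h(0))² = (-7*(6 - 20*(-4))²/(3 - 20*(-4))² - 3*0²)² = (-7*(6 + 80)²/(3 + 80)² - 3*0)² = (-7*(86/83)² + 0)² = (-7*7396/6889 + 0)² = (-51772/6889 + 0)² = (-51772/6889)² = 2680339984/47458321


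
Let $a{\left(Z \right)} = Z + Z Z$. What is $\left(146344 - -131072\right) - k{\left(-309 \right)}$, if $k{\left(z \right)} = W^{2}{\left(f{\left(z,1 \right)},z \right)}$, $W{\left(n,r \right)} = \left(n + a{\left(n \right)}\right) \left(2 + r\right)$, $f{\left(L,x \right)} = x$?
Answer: $-570825$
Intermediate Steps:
$a{\left(Z \right)} = Z + Z^{2}$
$W{\left(n,r \right)} = \left(2 + r\right) \left(n + n \left(1 + n\right)\right)$ ($W{\left(n,r \right)} = \left(n + n \left(1 + n\right)\right) \left(2 + r\right) = \left(2 + r\right) \left(n + n \left(1 + n\right)\right)$)
$k{\left(z \right)} = \left(6 + 3 z\right)^{2}$ ($k{\left(z \right)} = \left(1 \left(4 + z + 2 \cdot 1 + z \left(1 + 1\right)\right)\right)^{2} = \left(1 \left(4 + z + 2 + z 2\right)\right)^{2} = \left(1 \left(4 + z + 2 + 2 z\right)\right)^{2} = \left(1 \left(6 + 3 z\right)\right)^{2} = \left(6 + 3 z\right)^{2}$)
$\left(146344 - -131072\right) - k{\left(-309 \right)} = \left(146344 - -131072\right) - 9 \left(2 - 309\right)^{2} = \left(146344 + 131072\right) - 9 \left(-307\right)^{2} = 277416 - 9 \cdot 94249 = 277416 - 848241 = -570825$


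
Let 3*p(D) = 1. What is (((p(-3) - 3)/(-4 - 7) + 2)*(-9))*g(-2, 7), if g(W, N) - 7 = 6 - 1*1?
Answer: -2664/11 ≈ -242.18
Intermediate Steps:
p(D) = ⅓ (p(D) = (⅓)*1 = ⅓)
g(W, N) = 12 (g(W, N) = 7 + (6 - 1*1) = 7 + (6 - 1) = 7 + 5 = 12)
(((p(-3) - 3)/(-4 - 7) + 2)*(-9))*g(-2, 7) = (((⅓ - 3)/(-4 - 7) + 2)*(-9))*12 = ((-8/3/(-11) + 2)*(-9))*12 = ((-8/3*(-1/11) + 2)*(-9))*12 = ((8/33 + 2)*(-9))*12 = ((74/33)*(-9))*12 = -222/11*12 = -2664/11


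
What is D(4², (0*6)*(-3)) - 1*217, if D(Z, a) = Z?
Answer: -201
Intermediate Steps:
D(4², (0*6)*(-3)) - 1*217 = 4² - 1*217 = 16 - 217 = -201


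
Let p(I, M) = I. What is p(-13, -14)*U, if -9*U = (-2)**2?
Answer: 52/9 ≈ 5.7778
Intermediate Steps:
U = -4/9 (U = -1/9*(-2)**2 = -1/9*4 = -4/9 ≈ -0.44444)
p(-13, -14)*U = -13*(-4/9) = 52/9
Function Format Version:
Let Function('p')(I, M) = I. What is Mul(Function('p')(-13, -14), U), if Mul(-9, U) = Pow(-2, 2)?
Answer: Rational(52, 9) ≈ 5.7778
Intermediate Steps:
U = Rational(-4, 9) (U = Mul(Rational(-1, 9), Pow(-2, 2)) = Mul(Rational(-1, 9), 4) = Rational(-4, 9) ≈ -0.44444)
Mul(Function('p')(-13, -14), U) = Mul(-13, Rational(-4, 9)) = Rational(52, 9)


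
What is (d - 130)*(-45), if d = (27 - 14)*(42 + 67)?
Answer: -57915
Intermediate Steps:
d = 1417 (d = 13*109 = 1417)
(d - 130)*(-45) = (1417 - 130)*(-45) = 1287*(-45) = -57915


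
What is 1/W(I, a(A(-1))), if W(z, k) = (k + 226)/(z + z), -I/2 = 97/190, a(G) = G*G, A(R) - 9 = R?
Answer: -97/13775 ≈ -0.0070417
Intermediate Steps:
A(R) = 9 + R
a(G) = G²
I = -97/95 (I = -194/190 = -2*97/190 = -97/95 ≈ -1.0211)
W(z, k) = (226 + k)/(2*z) (W(z, k) = (226 + k)/((2*z)) = (226 + k)*(1/(2*z)) = (226 + k)/(2*z))
1/W(I, a(A(-1))) = 1/((226 + (9 - 1)²)/(2*(-97/95))) = 1/((½)*(-95/97)*(226 + 8²)) = 1/((½)*(-95/97)*(226 + 64)) = 1/((½)*(-95/97)*290) = 1/(-13775/97) = -97/13775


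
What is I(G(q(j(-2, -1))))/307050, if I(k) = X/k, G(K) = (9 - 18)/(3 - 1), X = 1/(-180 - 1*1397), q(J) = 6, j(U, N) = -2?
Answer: 1/2178980325 ≈ 4.5893e-10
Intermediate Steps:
X = -1/1577 (X = 1/(-180 - 1397) = 1/(-1577) = -1/1577 ≈ -0.00063412)
G(K) = -9/2
I(k) = -1/(1577*k)
I(G(q(j(-2, -1))))/307050 = -1/(1577*(-9/2))/307050 = -1/1577*(-2/9)*(1/307050) = (2/14193)*(1/307050) = 1/2178980325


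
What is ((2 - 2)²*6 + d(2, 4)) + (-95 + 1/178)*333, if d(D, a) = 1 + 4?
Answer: -5629807/178 ≈ -31628.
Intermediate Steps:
d(D, a) = 5
((2 - 2)²*6 + d(2, 4)) + (-95 + 1/178)*333 = ((2 - 2)²*6 + 5) + (-95 + 1/178)*333 = (0²*6 + 5) + (-95 + 1/178)*333 = (0*6 + 5) - 16909/178*333 = (0 + 5) - 5630697/178 = 5 - 5630697/178 = -5629807/178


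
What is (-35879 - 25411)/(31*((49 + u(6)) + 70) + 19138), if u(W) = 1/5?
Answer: -153225/57083 ≈ -2.6842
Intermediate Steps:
u(W) = ⅕
(-35879 - 25411)/(31*((49 + u(6)) + 70) + 19138) = (-35879 - 25411)/(31*((49 + ⅕) + 70) + 19138) = -61290/(31*(246/5 + 70) + 19138) = -61290/(31*(596/5) + 19138) = -61290/(18476/5 + 19138) = -61290/114166/5 = -61290*5/114166 = -153225/57083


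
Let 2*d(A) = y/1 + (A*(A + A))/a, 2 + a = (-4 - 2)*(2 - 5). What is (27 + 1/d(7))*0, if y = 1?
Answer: 0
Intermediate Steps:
a = 16 (a = -2 + (-4 - 2)*(2 - 5) = -2 - 6*(-3) = -2 + 18 = 16)
d(A) = 1/2 + A**2/16 (d(A) = (1/1 + (A*(A + A))/16)/2 = (1*1 + (A*(2*A))*(1/16))/2 = (1 + (2*A**2)*(1/16))/2 = (1 + A**2/8)/2 = 1/2 + A**2/16)
(27 + 1/d(7))*0 = (27 + 1/(1/2 + (1/16)*7**2))*0 = (27 + 1/(1/2 + (1/16)*49))*0 = (27 + 1/(1/2 + 49/16))*0 = (27 + 1/(57/16))*0 = (27 + 16/57)*0 = (1555/57)*0 = 0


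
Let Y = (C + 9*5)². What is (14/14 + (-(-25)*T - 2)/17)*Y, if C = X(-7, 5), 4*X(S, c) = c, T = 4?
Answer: 3935875/272 ≈ 14470.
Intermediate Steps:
X(S, c) = c/4
C = 5/4 (C = (¼)*5 = 5/4 ≈ 1.2500)
Y = 34225/16 (Y = (5/4 + 9*5)² = (5/4 + 45)² = (185/4)² = 34225/16 ≈ 2139.1)
(14/14 + (-(-25)*T - 2)/17)*Y = (14/14 + (-(-25)*4 - 2)/17)*(34225/16) = (14*(1/14) + (-5*(-20) - 2)*(1/17))*(34225/16) = (1 + (100 - 2)*(1/17))*(34225/16) = (1 + 98*(1/17))*(34225/16) = (1 + 98/17)*(34225/16) = (115/17)*(34225/16) = 3935875/272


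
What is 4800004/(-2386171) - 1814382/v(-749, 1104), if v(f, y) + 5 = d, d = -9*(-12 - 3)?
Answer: -2165024855921/155101115 ≈ -13959.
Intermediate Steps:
d = 135 (d = -9*(-15) = 135)
v(f, y) = 130 (v(f, y) = -5 + 135 = 130)
4800004/(-2386171) - 1814382/v(-749, 1104) = 4800004/(-2386171) - 1814382/130 = 4800004*(-1/2386171) - 1814382*1/130 = -4800004/2386171 - 907191/65 = -2165024855921/155101115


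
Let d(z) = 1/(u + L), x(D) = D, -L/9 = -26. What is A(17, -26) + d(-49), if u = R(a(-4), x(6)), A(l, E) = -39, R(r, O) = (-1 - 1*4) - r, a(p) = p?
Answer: -9086/233 ≈ -38.996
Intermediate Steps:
L = 234 (L = -9*(-26) = 234)
R(r, O) = -5 - r (R(r, O) = (-1 - 4) - r = -5 - r)
u = -1 (u = -5 - 1*(-4) = -5 + 4 = -1)
d(z) = 1/233 (d(z) = 1/(-1 + 234) = 1/233)
A(17, -26) + d(-49) = -39 + 1/233 = -9086/233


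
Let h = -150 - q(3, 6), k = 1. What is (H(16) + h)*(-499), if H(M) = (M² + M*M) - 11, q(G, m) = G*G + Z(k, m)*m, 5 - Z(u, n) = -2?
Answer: -149700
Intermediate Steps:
Z(u, n) = 7 (Z(u, n) = 5 - 1*(-2) = 5 + 2 = 7)
q(G, m) = G² + 7*m (q(G, m) = G*G + 7*m = G² + 7*m)
H(M) = -11 + 2*M² (H(M) = (M² + M²) - 11 = 2*M² - 11 = -11 + 2*M²)
h = -201 (h = -150 - (3² + 7*6) = -150 - (9 + 42) = -150 - 1*51 = -150 - 51 = -201)
(H(16) + h)*(-499) = ((-11 + 2*16²) - 201)*(-499) = ((-11 + 2*256) - 201)*(-499) = ((-11 + 512) - 201)*(-499) = (501 - 201)*(-499) = 300*(-499) = -149700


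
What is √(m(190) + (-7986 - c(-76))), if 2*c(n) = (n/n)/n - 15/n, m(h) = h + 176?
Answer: I*√11003413/38 ≈ 87.293*I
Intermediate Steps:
m(h) = 176 + h
c(n) = -7/n (c(n) = ((n/n)/n - 15/n)/2 = (1/n - 15/n)/2 = (-14/n)/2 = -7/n)
√(m(190) + (-7986 - c(-76))) = √((176 + 190) + (-7986 - (-7)/(-76))) = √(366 + (-7986 - (-7)*(-1)/76)) = √(366 + (-7986 - 1*7/76)) = √(366 + (-7986 - 7/76)) = √(366 - 606943/76) = √(-579127/76) = I*√11003413/38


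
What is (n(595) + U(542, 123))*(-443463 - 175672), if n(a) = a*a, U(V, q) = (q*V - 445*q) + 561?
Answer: -226923502795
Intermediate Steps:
U(V, q) = 561 - 445*q + V*q (U(V, q) = (V*q - 445*q) + 561 = (-445*q + V*q) + 561 = 561 - 445*q + V*q)
n(a) = a**2
(n(595) + U(542, 123))*(-443463 - 175672) = (595**2 + (561 - 445*123 + 542*123))*(-443463 - 175672) = (354025 + (561 - 54735 + 66666))*(-619135) = (354025 + 12492)*(-619135) = 366517*(-619135) = -226923502795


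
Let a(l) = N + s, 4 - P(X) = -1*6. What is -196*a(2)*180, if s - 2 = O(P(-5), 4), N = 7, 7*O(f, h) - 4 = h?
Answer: -357840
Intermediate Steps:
P(X) = 10 (P(X) = 4 - (-1)*6 = 4 - 1*(-6) = 4 + 6 = 10)
O(f, h) = 4/7 + h/7
s = 22/7 (s = 2 + (4/7 + (1/7)*4) = 2 + (4/7 + 4/7) = 2 + 8/7 = 22/7 ≈ 3.1429)
a(l) = 71/7 (a(l) = 7 + 22/7 = 71/7)
-196*a(2)*180 = -196*71/7*180 = -1988*180 = -357840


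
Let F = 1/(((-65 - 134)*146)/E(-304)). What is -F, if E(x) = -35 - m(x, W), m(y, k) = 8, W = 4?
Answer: -43/29054 ≈ -0.0014800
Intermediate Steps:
E(x) = -43 (E(x) = -35 - 1*8 = -35 - 8 = -43)
F = 43/29054 (F = 1/(((-65 - 134)*146)/(-43)) = 1/(-199*146*(-1/43)) = 1/(-29054*(-1/43)) = 1/(29054/43) = 43/29054 ≈ 0.0014800)
-F = -1*43/29054 = -43/29054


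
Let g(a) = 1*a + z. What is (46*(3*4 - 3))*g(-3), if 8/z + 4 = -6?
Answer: -7866/5 ≈ -1573.2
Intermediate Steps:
z = -4/5 (z = 8/(-4 - 6) = 8/(-10) = 8*(-1/10) = -4/5 ≈ -0.80000)
g(a) = -4/5 + a (g(a) = 1*a - 4/5 = a - 4/5 = -4/5 + a)
(46*(3*4 - 3))*g(-3) = (46*(3*4 - 3))*(-4/5 - 3) = (46*(12 - 3))*(-19/5) = (46*9)*(-19/5) = 414*(-19/5) = -7866/5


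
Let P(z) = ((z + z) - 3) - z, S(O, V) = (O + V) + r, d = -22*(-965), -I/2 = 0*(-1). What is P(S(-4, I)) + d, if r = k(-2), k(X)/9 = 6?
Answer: 21277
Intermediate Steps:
k(X) = 54 (k(X) = 9*6 = 54)
r = 54
I = 0 (I = -0*(-1) = -2*0 = 0)
d = 21230
S(O, V) = 54 + O + V (S(O, V) = (O + V) + 54 = 54 + O + V)
P(z) = -3 + z (P(z) = (2*z - 3) - z = (-3 + 2*z) - z = -3 + z)
P(S(-4, I)) + d = (-3 + (54 - 4 + 0)) + 21230 = (-3 + 50) + 21230 = 47 + 21230 = 21277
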